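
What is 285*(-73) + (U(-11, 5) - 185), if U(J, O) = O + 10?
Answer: -20975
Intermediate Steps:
U(J, O) = 10 + O
285*(-73) + (U(-11, 5) - 185) = 285*(-73) + ((10 + 5) - 185) = -20805 + (15 - 185) = -20805 - 170 = -20975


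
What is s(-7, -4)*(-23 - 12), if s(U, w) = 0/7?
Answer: 0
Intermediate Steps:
s(U, w) = 0 (s(U, w) = 0*(1/7) = 0)
s(-7, -4)*(-23 - 12) = 0*(-23 - 12) = 0*(-35) = 0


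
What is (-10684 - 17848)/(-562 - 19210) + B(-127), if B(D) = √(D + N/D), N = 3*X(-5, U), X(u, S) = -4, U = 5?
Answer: 7133/4943 + I*√2046859/127 ≈ 1.4431 + 11.265*I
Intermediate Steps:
N = -12 (N = 3*(-4) = -12)
B(D) = √(D - 12/D)
(-10684 - 17848)/(-562 - 19210) + B(-127) = (-10684 - 17848)/(-562 - 19210) + √(-127 - 12/(-127)) = -28532/(-19772) + √(-127 - 12*(-1/127)) = -28532*(-1/19772) + √(-127 + 12/127) = 7133/4943 + √(-16117/127) = 7133/4943 + I*√2046859/127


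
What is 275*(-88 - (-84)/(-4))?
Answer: -29975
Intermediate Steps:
275*(-88 - (-84)/(-4)) = 275*(-88 - (-84)*(-1)/4) = 275*(-88 - 28*3/4) = 275*(-88 - 21) = 275*(-109) = -29975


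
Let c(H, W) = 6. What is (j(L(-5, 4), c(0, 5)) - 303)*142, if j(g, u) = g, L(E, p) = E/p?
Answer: -86407/2 ≈ -43204.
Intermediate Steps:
(j(L(-5, 4), c(0, 5)) - 303)*142 = (-5/4 - 303)*142 = -1217/4*142 = -86407/2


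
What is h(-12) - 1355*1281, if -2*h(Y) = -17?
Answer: -3471493/2 ≈ -1.7357e+6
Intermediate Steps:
h(Y) = 17/2 (h(Y) = -½*(-17) = 17/2)
h(-12) - 1355*1281 = 17/2 - 1355*1281 = 17/2 - 1735755 = -3471493/2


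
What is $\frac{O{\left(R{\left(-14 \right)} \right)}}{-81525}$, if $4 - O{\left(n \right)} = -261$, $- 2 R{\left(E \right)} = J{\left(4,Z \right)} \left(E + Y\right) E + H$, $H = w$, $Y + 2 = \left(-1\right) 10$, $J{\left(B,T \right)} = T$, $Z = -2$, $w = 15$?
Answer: $- \frac{53}{16305} \approx -0.0032505$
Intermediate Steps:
$Y = -12$ ($Y = -2 - 10 = -12$)
$H = 15$
$R{\left(E \right)} = - \frac{15}{2} - \frac{E \left(24 - 2 E\right)}{2}$ ($R{\left(E \right)} = - \frac{- 2 \left(E - 12\right) E + 15}{2} = - \frac{- 2 \left(-12 + E\right) E + 15}{2} = - \frac{\left(24 - 2 E\right) E + 15}{2} = - \frac{E \left(24 - 2 E\right) + 15}{2} = - \frac{15 + E \left(24 - 2 E\right)}{2} = - \frac{15}{2} - \frac{E \left(24 - 2 E\right)}{2}$)
$O{\left(n \right)} = 265$ ($O{\left(n \right)} = 4 - -261 = 4 + 261 = 265$)
$\frac{O{\left(R{\left(-14 \right)} \right)}}{-81525} = \frac{265}{-81525} = 265 \left(- \frac{1}{81525}\right) = - \frac{53}{16305}$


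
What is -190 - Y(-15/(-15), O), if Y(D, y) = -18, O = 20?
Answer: -172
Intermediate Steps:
-190 - Y(-15/(-15), O) = -190 - 1*(-18) = -190 + 18 = -172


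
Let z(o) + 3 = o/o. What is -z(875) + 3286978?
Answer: 3286980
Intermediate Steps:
z(o) = -2 (z(o) = -3 + o/o = -3 + 1 = -2)
-z(875) + 3286978 = -1*(-2) + 3286978 = 2 + 3286978 = 3286980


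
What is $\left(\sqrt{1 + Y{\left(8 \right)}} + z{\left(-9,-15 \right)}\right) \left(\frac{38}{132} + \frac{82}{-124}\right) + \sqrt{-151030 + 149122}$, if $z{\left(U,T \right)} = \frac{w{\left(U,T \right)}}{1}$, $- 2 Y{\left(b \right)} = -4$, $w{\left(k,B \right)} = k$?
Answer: $\frac{1146}{341} - \frac{382 \sqrt{3}}{1023} + 6 i \sqrt{53} \approx 2.7139 + 43.681 i$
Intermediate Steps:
$Y{\left(b \right)} = 2$ ($Y{\left(b \right)} = \left(- \frac{1}{2}\right) \left(-4\right) = 2$)
$z{\left(U,T \right)} = U$ ($z{\left(U,T \right)} = \frac{U}{1} = U 1 = U$)
$\left(\sqrt{1 + Y{\left(8 \right)}} + z{\left(-9,-15 \right)}\right) \left(\frac{38}{132} + \frac{82}{-124}\right) + \sqrt{-151030 + 149122} = \left(\sqrt{1 + 2} - 9\right) \left(\frac{38}{132} + \frac{82}{-124}\right) + \sqrt{-151030 + 149122} = \left(\sqrt{3} - 9\right) \left(38 \cdot \frac{1}{132} + 82 \left(- \frac{1}{124}\right)\right) + \sqrt{-1908} = \left(-9 + \sqrt{3}\right) \left(\frac{19}{66} - \frac{41}{62}\right) + 6 i \sqrt{53} = \left(-9 + \sqrt{3}\right) \left(- \frac{382}{1023}\right) + 6 i \sqrt{53} = \left(\frac{1146}{341} - \frac{382 \sqrt{3}}{1023}\right) + 6 i \sqrt{53} = \frac{1146}{341} - \frac{382 \sqrt{3}}{1023} + 6 i \sqrt{53}$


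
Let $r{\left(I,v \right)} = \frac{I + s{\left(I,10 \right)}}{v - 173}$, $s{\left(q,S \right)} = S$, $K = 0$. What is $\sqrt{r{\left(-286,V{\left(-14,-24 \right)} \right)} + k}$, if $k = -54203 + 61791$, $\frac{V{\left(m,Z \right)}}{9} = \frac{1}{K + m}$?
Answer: $\frac{2 \sqrt{11213164963}}{2431} \approx 87.118$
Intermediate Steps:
$V{\left(m,Z \right)} = \frac{9}{m}$ ($V{\left(m,Z \right)} = \frac{9}{0 + m} = \frac{9}{m}$)
$r{\left(I,v \right)} = \frac{10 + I}{-173 + v}$ ($r{\left(I,v \right)} = \frac{I + 10}{v - 173} = \frac{10 + I}{-173 + v}$)
$k = 7588$
$\sqrt{r{\left(-286,V{\left(-14,-24 \right)} \right)} + k} = \sqrt{\frac{10 - 286}{-173 + \frac{9}{-14}} + 7588} = \sqrt{\frac{1}{-173 + 9 \left(- \frac{1}{14}\right)} \left(-276\right) + 7588} = \sqrt{\frac{1}{-173 - \frac{9}{14}} \left(-276\right) + 7588} = \sqrt{\frac{1}{- \frac{2431}{14}} \left(-276\right) + 7588} = \sqrt{\left(- \frac{14}{2431}\right) \left(-276\right) + 7588} = \sqrt{\frac{3864}{2431} + 7588} = \sqrt{\frac{18450292}{2431}} = \frac{2 \sqrt{11213164963}}{2431}$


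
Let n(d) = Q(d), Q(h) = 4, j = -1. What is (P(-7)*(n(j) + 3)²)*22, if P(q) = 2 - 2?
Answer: 0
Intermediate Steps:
P(q) = 0
n(d) = 4
(P(-7)*(n(j) + 3)²)*22 = (0*(4 + 3)²)*22 = (0*7²)*22 = (0*49)*22 = 0*22 = 0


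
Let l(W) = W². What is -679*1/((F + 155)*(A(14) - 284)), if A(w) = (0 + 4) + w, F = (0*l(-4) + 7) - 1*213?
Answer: -97/1938 ≈ -0.050052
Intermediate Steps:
F = -206 (F = (0*(-4)² + 7) - 1*213 = (0*16 + 7) - 213 = (0 + 7) - 213 = 7 - 213 = -206)
A(w) = 4 + w
-679*1/((F + 155)*(A(14) - 284)) = -679*1/((-206 + 155)*((4 + 14) - 284)) = -679*(-1/(51*(18 - 284))) = -679/((-51*(-266))) = -679/13566 = -679*1/13566 = -97/1938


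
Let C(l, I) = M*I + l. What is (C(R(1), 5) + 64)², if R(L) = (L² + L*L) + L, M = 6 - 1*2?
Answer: 7569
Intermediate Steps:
M = 4 (M = 6 - 2 = 4)
R(L) = L + 2*L² (R(L) = (L² + L²) + L = 2*L² + L = L + 2*L²)
C(l, I) = l + 4*I (C(l, I) = 4*I + l = l + 4*I)
(C(R(1), 5) + 64)² = ((1*(1 + 2*1) + 4*5) + 64)² = ((1*(1 + 2) + 20) + 64)² = ((1*3 + 20) + 64)² = ((3 + 20) + 64)² = (23 + 64)² = 87² = 7569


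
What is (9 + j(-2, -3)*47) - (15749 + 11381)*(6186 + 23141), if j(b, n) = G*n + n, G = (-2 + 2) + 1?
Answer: -795641783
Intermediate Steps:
G = 1 (G = 0 + 1 = 1)
j(b, n) = 2*n (j(b, n) = 1*n + n = n + n = 2*n)
(9 + j(-2, -3)*47) - (15749 + 11381)*(6186 + 23141) = (9 + (2*(-3))*47) - (15749 + 11381)*(6186 + 23141) = (9 - 6*47) - 27130*29327 = (9 - 282) - 1*795641510 = -273 - 795641510 = -795641783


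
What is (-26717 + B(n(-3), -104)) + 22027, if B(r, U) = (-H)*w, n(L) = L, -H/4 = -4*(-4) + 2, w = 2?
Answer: -4546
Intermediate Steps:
H = -72 (H = -4*(-4*(-4) + 2) = -4*(16 + 2) = -4*18 = -72)
B(r, U) = 144 (B(r, U) = -1*(-72)*2 = 72*2 = 144)
(-26717 + B(n(-3), -104)) + 22027 = (-26717 + 144) + 22027 = -26573 + 22027 = -4546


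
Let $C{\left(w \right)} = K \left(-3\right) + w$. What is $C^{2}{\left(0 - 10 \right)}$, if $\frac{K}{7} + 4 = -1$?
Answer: $9025$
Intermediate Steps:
$K = -35$ ($K = -28 + 7 \left(-1\right) = -28 - 7 = -35$)
$C{\left(w \right)} = 105 + w$ ($C{\left(w \right)} = \left(-35\right) \left(-3\right) + w = 105 + w$)
$C^{2}{\left(0 - 10 \right)} = \left(105 + \left(0 - 10\right)\right)^{2} = \left(105 - 10\right)^{2} = 95^{2} = 9025$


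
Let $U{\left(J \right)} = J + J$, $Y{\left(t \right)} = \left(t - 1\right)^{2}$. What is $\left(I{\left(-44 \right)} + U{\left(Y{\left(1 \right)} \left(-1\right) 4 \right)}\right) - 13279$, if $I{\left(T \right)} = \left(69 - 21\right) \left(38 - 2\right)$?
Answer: $-11551$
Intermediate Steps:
$Y{\left(t \right)} = \left(-1 + t\right)^{2}$
$U{\left(J \right)} = 2 J$
$I{\left(T \right)} = 1728$ ($I{\left(T \right)} = \left(69 - 21\right) 36 = 48 \cdot 36 = 1728$)
$\left(I{\left(-44 \right)} + U{\left(Y{\left(1 \right)} \left(-1\right) 4 \right)}\right) - 13279 = \left(1728 + 2 \left(-1 + 1\right)^{2} \left(-1\right) 4\right) - 13279 = \left(1728 + 2 \cdot 0^{2} \left(-1\right) 4\right) - 13279 = \left(1728 + 2 \cdot 0 \left(-1\right) 4\right) - 13279 = \left(1728 + 2 \cdot 0 \cdot 4\right) - 13279 = \left(1728 + 2 \cdot 0\right) - 13279 = \left(1728 + 0\right) - 13279 = 1728 - 13279 = -11551$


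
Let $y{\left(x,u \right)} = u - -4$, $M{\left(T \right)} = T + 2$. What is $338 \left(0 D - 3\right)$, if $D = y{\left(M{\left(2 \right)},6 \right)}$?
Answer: $-1014$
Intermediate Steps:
$M{\left(T \right)} = 2 + T$
$y{\left(x,u \right)} = 4 + u$ ($y{\left(x,u \right)} = u + 4 = 4 + u$)
$D = 10$ ($D = 4 + 6 = 10$)
$338 \left(0 D - 3\right) = 338 \left(0 \cdot 10 - 3\right) = 338 \left(0 - 3\right) = 338 \left(-3\right) = -1014$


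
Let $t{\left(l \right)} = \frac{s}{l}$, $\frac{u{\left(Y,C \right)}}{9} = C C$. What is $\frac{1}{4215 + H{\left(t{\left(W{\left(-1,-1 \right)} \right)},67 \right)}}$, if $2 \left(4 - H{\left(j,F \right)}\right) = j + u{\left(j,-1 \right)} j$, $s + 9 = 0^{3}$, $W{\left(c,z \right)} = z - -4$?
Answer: $\frac{1}{4234} \approx 0.00023618$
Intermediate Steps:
$u{\left(Y,C \right)} = 9 C^{2}$ ($u{\left(Y,C \right)} = 9 C C = 9 C^{2}$)
$W{\left(c,z \right)} = 4 + z$ ($W{\left(c,z \right)} = z + 4 = 4 + z$)
$s = -9$ ($s = -9 + 0^{3} = -9 + 0 = -9$)
$t{\left(l \right)} = - \frac{9}{l}$
$H{\left(j,F \right)} = 4 - 5 j$ ($H{\left(j,F \right)} = 4 - \frac{j + 9 \left(-1\right)^{2} j}{2} = 4 - \frac{j + 9 \cdot 1 j}{2} = 4 - \frac{j + 9 j}{2} = 4 - \frac{10 j}{2} = 4 - 5 j$)
$\frac{1}{4215 + H{\left(t{\left(W{\left(-1,-1 \right)} \right)},67 \right)}} = \frac{1}{4215 - \left(-4 + 5 \left(- \frac{9}{4 - 1}\right)\right)} = \frac{1}{4215 - \left(-4 + 5 \left(- \frac{9}{3}\right)\right)} = \frac{1}{4215 - \left(-4 + 5 \left(\left(-9\right) \frac{1}{3}\right)\right)} = \frac{1}{4215 + \left(4 - -15\right)} = \frac{1}{4215 + \left(4 + 15\right)} = \frac{1}{4215 + 19} = \frac{1}{4234}$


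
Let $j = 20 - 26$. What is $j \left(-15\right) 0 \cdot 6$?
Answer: $0$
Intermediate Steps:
$j = -6$ ($j = 20 - 26 = -6$)
$j \left(-15\right) 0 \cdot 6 = - 6 \left(-15\right) 0 \cdot 6 = - 6 \cdot 0 \cdot 6 = \left(-6\right) 0 = 0$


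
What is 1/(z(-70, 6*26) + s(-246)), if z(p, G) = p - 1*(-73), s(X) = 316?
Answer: 1/319 ≈ 0.0031348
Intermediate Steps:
z(p, G) = 73 + p (z(p, G) = p + 73 = 73 + p)
1/(z(-70, 6*26) + s(-246)) = 1/((73 - 70) + 316) = 1/(3 + 316) = 1/319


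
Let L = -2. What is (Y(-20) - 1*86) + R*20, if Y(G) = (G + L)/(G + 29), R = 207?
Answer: 36464/9 ≈ 4051.6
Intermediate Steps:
Y(G) = (-2 + G)/(29 + G) (Y(G) = (G - 2)/(G + 29) = (-2 + G)/(29 + G))
(Y(-20) - 1*86) + R*20 = ((-2 - 20)/(29 - 20) - 1*86) + 207*20 = (-22/9 - 86) + 4140 = -796/9 + 4140 = 36464/9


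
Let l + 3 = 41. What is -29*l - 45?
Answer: -1147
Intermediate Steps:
l = 38 (l = -3 + 41 = 38)
-29*l - 45 = -29*38 - 45 = -1102 - 45 = -1147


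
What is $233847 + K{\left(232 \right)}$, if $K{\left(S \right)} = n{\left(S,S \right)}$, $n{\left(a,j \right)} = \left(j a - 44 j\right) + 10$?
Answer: $277473$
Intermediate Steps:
$n{\left(a,j \right)} = 10 - 44 j + a j$ ($n{\left(a,j \right)} = \left(a j - 44 j\right) + 10 = \left(- 44 j + a j\right) + 10 = 10 - 44 j + a j$)
$K{\left(S \right)} = 10 + S^{2} - 44 S$ ($K{\left(S \right)} = 10 - 44 S + S S = 10 - 44 S + S^{2} = 10 + S^{2} - 44 S$)
$233847 + K{\left(232 \right)} = 233847 + \left(10 + 232^{2} - 10208\right) = 233847 + \left(10 + 53824 - 10208\right) = 233847 + 43626 = 277473$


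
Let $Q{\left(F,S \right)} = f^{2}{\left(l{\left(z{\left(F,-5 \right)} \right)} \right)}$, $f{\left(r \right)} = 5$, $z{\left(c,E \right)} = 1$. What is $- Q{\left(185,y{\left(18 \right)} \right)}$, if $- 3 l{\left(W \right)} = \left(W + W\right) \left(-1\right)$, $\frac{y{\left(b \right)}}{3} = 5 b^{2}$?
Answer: $-25$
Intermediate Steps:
$y{\left(b \right)} = 15 b^{2}$ ($y{\left(b \right)} = 3 \cdot 5 b^{2} = 15 b^{2}$)
$l{\left(W \right)} = \frac{2 W}{3}$ ($l{\left(W \right)} = - \frac{\left(W + W\right) \left(-1\right)}{3} = - \frac{2 W \left(-1\right)}{3} = - \frac{\left(-2\right) W}{3} = \frac{2 W}{3}$)
$Q{\left(F,S \right)} = 25$ ($Q{\left(F,S \right)} = 5^{2} = 25$)
$- Q{\left(185,y{\left(18 \right)} \right)} = \left(-1\right) 25 = -25$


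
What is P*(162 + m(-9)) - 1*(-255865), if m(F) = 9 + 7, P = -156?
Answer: 228097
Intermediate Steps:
m(F) = 16
P*(162 + m(-9)) - 1*(-255865) = -156*(162 + 16) - 1*(-255865) = -156*178 + 255865 = -27768 + 255865 = 228097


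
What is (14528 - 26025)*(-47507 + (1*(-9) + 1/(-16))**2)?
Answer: 139582398199/256 ≈ 5.4524e+8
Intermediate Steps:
(14528 - 26025)*(-47507 + (1*(-9) + 1/(-16))**2) = -11497*(-47507 + (-9 - 1/16)**2) = -11497*(-47507 + (-145/16)**2) = -11497*(-47507 + 21025/256) = -11497*(-12140767/256) = 139582398199/256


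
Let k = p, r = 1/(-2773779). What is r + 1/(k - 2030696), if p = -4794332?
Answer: -9598807/18931119340812 ≈ -5.0704e-7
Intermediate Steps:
r = -1/2773779 ≈ -3.6052e-7
k = -4794332
r + 1/(k - 2030696) = -1/2773779 + 1/(-4794332 - 2030696) = -1/2773779 + 1/(-6825028) = -1/2773779 - 1/6825028 = -9598807/18931119340812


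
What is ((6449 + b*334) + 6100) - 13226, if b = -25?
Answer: -9027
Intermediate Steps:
((6449 + b*334) + 6100) - 13226 = ((6449 - 25*334) + 6100) - 13226 = ((6449 - 8350) + 6100) - 13226 = (-1901 + 6100) - 13226 = 4199 - 13226 = -9027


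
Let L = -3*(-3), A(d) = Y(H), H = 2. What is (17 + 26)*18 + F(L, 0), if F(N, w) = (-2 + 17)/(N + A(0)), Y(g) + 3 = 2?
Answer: 6207/8 ≈ 775.88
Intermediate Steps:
Y(g) = -1 (Y(g) = -3 + 2 = -1)
A(d) = -1
L = 9
F(N, w) = 15/(-1 + N) (F(N, w) = (-2 + 17)/(N - 1) = 15/(-1 + N))
(17 + 26)*18 + F(L, 0) = (17 + 26)*18 + 15/(-1 + 9) = 43*18 + 15/8 = 774 + 15*(⅛) = 774 + 15/8 = 6207/8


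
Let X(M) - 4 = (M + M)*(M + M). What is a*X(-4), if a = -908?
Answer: -61744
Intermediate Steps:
X(M) = 4 + 4*M² (X(M) = 4 + (M + M)*(M + M) = 4 + (2*M)*(2*M) = 4 + 4*M²)
a*X(-4) = -908*(4 + 4*(-4)²) = -908*(4 + 4*16) = -908*(4 + 64) = -908*68 = -61744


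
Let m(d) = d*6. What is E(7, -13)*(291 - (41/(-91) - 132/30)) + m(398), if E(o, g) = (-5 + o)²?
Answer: 1624988/455 ≈ 3571.4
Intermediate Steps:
m(d) = 6*d
E(7, -13)*(291 - (41/(-91) - 132/30)) + m(398) = (-5 + 7)²*(291 - (41/(-91) - 132/30)) + 6*398 = 2²*(291 - (41*(-1/91) - 132*1/30)) + 2388 = 4*(291 - (-41/91 - 22/5)) + 2388 = 4*(291 - 1*(-2207/455)) + 2388 = 4*(291 + 2207/455) + 2388 = 4*(134612/455) + 2388 = 538448/455 + 2388 = 1624988/455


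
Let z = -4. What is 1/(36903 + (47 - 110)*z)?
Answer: 1/37155 ≈ 2.6914e-5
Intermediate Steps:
1/(36903 + (47 - 110)*z) = 1/(36903 + (47 - 110)*(-4)) = 1/(36903 - 63*(-4)) = 1/(36903 + 252) = 1/37155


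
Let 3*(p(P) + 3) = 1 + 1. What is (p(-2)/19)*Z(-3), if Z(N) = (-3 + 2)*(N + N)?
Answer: -14/19 ≈ -0.73684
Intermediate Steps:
Z(N) = -2*N
p(P) = -7/3 (p(P) = -3 + (1 + 1)/3 = -3 + (⅓)*2 = -3 + ⅔ = -7/3)
(p(-2)/19)*Z(-3) = (-7/3/19)*(-2*(-3)) = -7/3*1/19*6 = -7/57*6 = -14/19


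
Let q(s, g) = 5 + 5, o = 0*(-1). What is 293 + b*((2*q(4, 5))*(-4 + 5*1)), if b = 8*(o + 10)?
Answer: 1893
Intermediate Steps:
o = 0
q(s, g) = 10
b = 80 (b = 8*(0 + 10) = 8*10 = 80)
293 + b*((2*q(4, 5))*(-4 + 5*1)) = 293 + 80*((2*10)*(-4 + 5*1)) = 293 + 80*(20*(-4 + 5)) = 293 + 80*(20*1) = 293 + 80*20 = 293 + 1600 = 1893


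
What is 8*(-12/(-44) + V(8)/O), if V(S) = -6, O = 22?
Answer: 0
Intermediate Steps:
8*(-12/(-44) + V(8)/O) = 8*(-12/(-44) - 6/22) = 8*(-12*(-1/44) - 6*1/22) = 8*(3/11 - 3/11) = 8*0 = 0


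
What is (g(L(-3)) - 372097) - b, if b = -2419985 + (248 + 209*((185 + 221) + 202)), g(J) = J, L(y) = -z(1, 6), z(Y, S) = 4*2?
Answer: 1920560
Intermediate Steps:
z(Y, S) = 8
L(y) = -8 (L(y) = -1*8 = -8)
b = -2292665 (b = -2419985 + (248 + 209*(406 + 202)) = -2419985 + (248 + 209*608) = -2419985 + (248 + 127072) = -2419985 + 127320 = -2292665)
(g(L(-3)) - 372097) - b = (-8 - 372097) - 1*(-2292665) = -372105 + 2292665 = 1920560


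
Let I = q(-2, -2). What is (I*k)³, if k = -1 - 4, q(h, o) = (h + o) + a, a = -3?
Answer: 42875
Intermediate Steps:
q(h, o) = -3 + h + o (q(h, o) = (h + o) - 3 = -3 + h + o)
I = -7 (I = -3 - 2 - 2 = -7)
k = -5
(I*k)³ = (-7*(-5))³ = 35³ = 42875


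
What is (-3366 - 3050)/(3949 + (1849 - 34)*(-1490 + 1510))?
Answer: -6416/40249 ≈ -0.15941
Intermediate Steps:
(-3366 - 3050)/(3949 + (1849 - 34)*(-1490 + 1510)) = -6416/(3949 + 1815*20) = -6416/(3949 + 36300) = -6416/40249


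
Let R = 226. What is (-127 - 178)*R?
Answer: -68930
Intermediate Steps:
(-127 - 178)*R = (-127 - 178)*226 = -305*226 = -68930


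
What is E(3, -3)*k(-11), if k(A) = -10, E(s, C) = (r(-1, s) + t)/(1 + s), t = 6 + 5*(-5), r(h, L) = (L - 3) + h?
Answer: 50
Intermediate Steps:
r(h, L) = -3 + L + h (r(h, L) = (-3 + L) + h = -3 + L + h)
t = -19 (t = 6 - 25 = -19)
E(s, C) = (-23 + s)/(1 + s) (E(s, C) = ((-3 + s - 1) - 19)/(1 + s) = ((-4 + s) - 19)/(1 + s) = (-23 + s)/(1 + s))
E(3, -3)*k(-11) = ((-23 + 3)/(1 + 3))*(-10) = (-20/4)*(-10) = ((¼)*(-20))*(-10) = -5*(-10) = 50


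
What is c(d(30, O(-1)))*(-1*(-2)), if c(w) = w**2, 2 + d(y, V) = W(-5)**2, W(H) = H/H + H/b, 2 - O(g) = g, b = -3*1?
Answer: 4232/81 ≈ 52.247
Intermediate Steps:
b = -3
O(g) = 2 - g
W(H) = 1 - H/3 (W(H) = H/H + H/(-3) = 1 + H*(-1/3) = 1 - H/3)
d(y, V) = 46/9 (d(y, V) = -2 + (1 - 1/3*(-5))**2 = -2 + (1 + 5/3)**2 = -2 + (8/3)**2 = -2 + 64/9 = 46/9)
c(d(30, O(-1)))*(-1*(-2)) = (46/9)**2*(-1*(-2)) = (2116/81)*2 = 4232/81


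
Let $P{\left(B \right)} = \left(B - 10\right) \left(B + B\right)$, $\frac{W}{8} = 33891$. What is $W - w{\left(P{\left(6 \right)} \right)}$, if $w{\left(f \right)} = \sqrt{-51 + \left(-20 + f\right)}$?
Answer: $271128 - i \sqrt{119} \approx 2.7113 \cdot 10^{5} - 10.909 i$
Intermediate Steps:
$W = 271128$ ($W = 8 \cdot 33891 = 271128$)
$P{\left(B \right)} = 2 B \left(-10 + B\right)$ ($P{\left(B \right)} = \left(-10 + B\right) 2 B = 2 B \left(-10 + B\right)$)
$w{\left(f \right)} = \sqrt{-71 + f}$
$W - w{\left(P{\left(6 \right)} \right)} = 271128 - \sqrt{-71 + 2 \cdot 6 \left(-10 + 6\right)} = 271128 - \sqrt{-71 + 2 \cdot 6 \left(-4\right)} = 271128 - \sqrt{-71 - 48} = 271128 - \sqrt{-119} = 271128 - i \sqrt{119}$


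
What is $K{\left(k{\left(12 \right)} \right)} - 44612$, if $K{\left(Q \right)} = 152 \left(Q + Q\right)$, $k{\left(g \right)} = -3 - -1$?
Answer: $-45220$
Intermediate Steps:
$k{\left(g \right)} = -2$ ($k{\left(g \right)} = -3 + 1 = -2$)
$K{\left(Q \right)} = 304 Q$ ($K{\left(Q \right)} = 152 \cdot 2 Q = 304 Q$)
$K{\left(k{\left(12 \right)} \right)} - 44612 = 304 \left(-2\right) - 44612 = -608 - 44612 = -45220$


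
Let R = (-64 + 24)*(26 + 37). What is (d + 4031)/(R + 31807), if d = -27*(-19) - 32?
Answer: 4512/29287 ≈ 0.15406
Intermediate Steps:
d = 481 (d = 513 - 32 = 481)
R = -2520 (R = -40*63 = -2520)
(d + 4031)/(R + 31807) = (481 + 4031)/(-2520 + 31807) = 4512/29287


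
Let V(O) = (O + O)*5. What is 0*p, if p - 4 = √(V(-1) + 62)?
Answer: 0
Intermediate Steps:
V(O) = 10*O (V(O) = (2*O)*5 = 10*O)
p = 4 + 2*√13 (p = 4 + √(10*(-1) + 62) = 4 + √(-10 + 62) = 4 + √52 = 4 + 2*√13 ≈ 11.211)
0*p = 0*(4 + 2*√13) = 0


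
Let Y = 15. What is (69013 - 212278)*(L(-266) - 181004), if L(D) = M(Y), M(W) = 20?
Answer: 25928672760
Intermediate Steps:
L(D) = 20
(69013 - 212278)*(L(-266) - 181004) = (69013 - 212278)*(20 - 181004) = -143265*(-180984) = 25928672760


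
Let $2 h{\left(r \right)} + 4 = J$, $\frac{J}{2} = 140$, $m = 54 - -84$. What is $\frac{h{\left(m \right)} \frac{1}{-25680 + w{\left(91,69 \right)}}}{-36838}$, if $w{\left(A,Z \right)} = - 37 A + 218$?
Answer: $\frac{69}{531001351} \approx 1.2994 \cdot 10^{-7}$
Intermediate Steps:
$m = 138$ ($m = 54 + 84 = 138$)
$w{\left(A,Z \right)} = 218 - 37 A$
$J = 280$ ($J = 2 \cdot 140 = 280$)
$h{\left(r \right)} = 138$ ($h{\left(r \right)} = -2 + \frac{1}{2} \cdot 280 = -2 + 140 = 138$)
$\frac{h{\left(m \right)} \frac{1}{-25680 + w{\left(91,69 \right)}}}{-36838} = \frac{138 \frac{1}{-25680 + \left(218 - 3367\right)}}{-36838} = \frac{138}{-25680 + \left(218 - 3367\right)} \left(- \frac{1}{36838}\right) = \frac{138}{-25680 - 3149} \left(- \frac{1}{36838}\right) = \frac{138}{-28829} \left(- \frac{1}{36838}\right) = 138 \left(- \frac{1}{28829}\right) \left(- \frac{1}{36838}\right) = \left(- \frac{138}{28829}\right) \left(- \frac{1}{36838}\right) = \frac{69}{531001351}$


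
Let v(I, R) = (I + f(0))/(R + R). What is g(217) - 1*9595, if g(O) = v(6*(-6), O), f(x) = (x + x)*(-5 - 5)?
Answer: -2082133/217 ≈ -9595.1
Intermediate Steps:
f(x) = -20*x (f(x) = (2*x)*(-10) = -20*x)
v(I, R) = I/(2*R) (v(I, R) = (I - 20*0)/(R + R) = (I + 0)/((2*R)) = I*(1/(2*R)) = I/(2*R))
g(O) = -18/O (g(O) = (6*(-6))/(2*O) = (½)*(-36)/O = -18/O)
g(217) - 1*9595 = -18/217 - 1*9595 = -18*1/217 - 9595 = -18/217 - 9595 = -2082133/217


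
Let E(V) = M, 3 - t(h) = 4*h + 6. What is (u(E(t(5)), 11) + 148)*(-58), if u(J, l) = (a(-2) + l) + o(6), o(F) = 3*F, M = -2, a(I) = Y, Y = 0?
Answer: -10266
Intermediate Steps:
a(I) = 0
t(h) = -3 - 4*h (t(h) = 3 - (4*h + 6) = 3 - (6 + 4*h) = 3 + (-6 - 4*h) = -3 - 4*h)
E(V) = -2
u(J, l) = 18 + l (u(J, l) = (0 + l) + 3*6 = l + 18 = 18 + l)
(u(E(t(5)), 11) + 148)*(-58) = ((18 + 11) + 148)*(-58) = (29 + 148)*(-58) = 177*(-58) = -10266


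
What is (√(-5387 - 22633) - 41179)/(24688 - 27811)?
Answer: 41179/3123 - 2*I*√7005/3123 ≈ 13.186 - 0.0536*I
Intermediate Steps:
(√(-5387 - 22633) - 41179)/(24688 - 27811) = (√(-28020) - 41179)/(-3123) = (2*I*√7005 - 41179)*(-1/3123) = (-41179 + 2*I*√7005)*(-1/3123) = 41179/3123 - 2*I*√7005/3123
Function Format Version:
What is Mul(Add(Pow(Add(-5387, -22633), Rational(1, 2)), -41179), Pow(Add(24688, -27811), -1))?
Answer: Add(Rational(41179, 3123), Mul(Rational(-2, 3123), I, Pow(7005, Rational(1, 2)))) ≈ Add(13.186, Mul(-0.053600, I))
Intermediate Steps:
Mul(Add(Pow(Add(-5387, -22633), Rational(1, 2)), -41179), Pow(Add(24688, -27811), -1)) = Mul(Add(Pow(-28020, Rational(1, 2)), -41179), Pow(-3123, -1)) = Mul(Add(Mul(2, I, Pow(7005, Rational(1, 2))), -41179), Rational(-1, 3123)) = Mul(Add(-41179, Mul(2, I, Pow(7005, Rational(1, 2)))), Rational(-1, 3123)) = Add(Rational(41179, 3123), Mul(Rational(-2, 3123), I, Pow(7005, Rational(1, 2))))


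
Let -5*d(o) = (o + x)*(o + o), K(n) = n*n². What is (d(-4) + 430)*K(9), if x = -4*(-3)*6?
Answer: 1963926/5 ≈ 3.9279e+5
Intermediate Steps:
K(n) = n³
x = 72 (x = 12*6 = 72)
d(o) = -2*o*(72 + o)/5 (d(o) = -(o + 72)*(o + o)/5 = -(72 + o)*2*o/5 = -2*o*(72 + o)/5)
(d(-4) + 430)*K(9) = (-⅖*(-4)*(72 - 4) + 430)*9³ = (-⅖*(-4)*68 + 430)*729 = (544/5 + 430)*729 = (2694/5)*729 = 1963926/5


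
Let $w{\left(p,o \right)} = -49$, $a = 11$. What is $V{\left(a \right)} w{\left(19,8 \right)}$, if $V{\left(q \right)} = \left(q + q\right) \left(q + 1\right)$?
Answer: $-12936$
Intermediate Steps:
$V{\left(q \right)} = 2 q \left(1 + q\right)$
$V{\left(a \right)} w{\left(19,8 \right)} = 2 \cdot 11 \left(1 + 11\right) \left(-49\right) = 2 \cdot 11 \cdot 12 \left(-49\right) = 264 \left(-49\right) = -12936$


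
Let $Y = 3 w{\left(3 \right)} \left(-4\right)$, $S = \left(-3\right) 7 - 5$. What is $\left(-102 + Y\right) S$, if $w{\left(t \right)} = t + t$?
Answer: $4524$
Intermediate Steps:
$S = -26$ ($S = -21 - 5 = -26$)
$w{\left(t \right)} = 2 t$
$Y = -72$ ($Y = 3 \cdot 2 \cdot 3 \left(-4\right) = 3 \cdot 6 \left(-4\right) = 18 \left(-4\right) = -72$)
$\left(-102 + Y\right) S = \left(-102 - 72\right) \left(-26\right) = \left(-174\right) \left(-26\right) = 4524$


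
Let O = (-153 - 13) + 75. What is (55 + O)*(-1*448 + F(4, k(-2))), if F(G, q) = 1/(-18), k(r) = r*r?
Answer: 16130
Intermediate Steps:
k(r) = r²
F(G, q) = -1/18
O = -91 (O = -166 + 75 = -91)
(55 + O)*(-1*448 + F(4, k(-2))) = (55 - 91)*(-1*448 - 1/18) = -36*(-448 - 1/18) = -36*(-8065/18) = 16130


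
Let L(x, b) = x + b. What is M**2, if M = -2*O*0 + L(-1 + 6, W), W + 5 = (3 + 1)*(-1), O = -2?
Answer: 16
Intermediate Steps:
W = -9 (W = -5 + (3 + 1)*(-1) = -5 + 4*(-1) = -5 - 4 = -9)
L(x, b) = b + x
M = -4 (M = -2*(-2)*0 + (-9 + (-1 + 6)) = 4*0 + (-9 + 5) = 0 - 4 = -4)
M**2 = (-4)**2 = 16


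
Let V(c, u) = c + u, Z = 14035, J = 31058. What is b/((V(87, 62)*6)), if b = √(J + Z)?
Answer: √45093/894 ≈ 0.23753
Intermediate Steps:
b = √45093 (b = √(31058 + 14035) = √45093 ≈ 212.35)
b/((V(87, 62)*6)) = √45093/(((87 + 62)*6)) = √45093/((149*6)) = √45093/894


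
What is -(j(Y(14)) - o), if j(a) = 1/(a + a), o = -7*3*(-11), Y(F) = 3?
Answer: 1385/6 ≈ 230.83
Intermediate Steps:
o = 231 (o = -21*(-11) = 231)
j(a) = 1/(2*a)
-(j(Y(14)) - o) = -((½)/3 - 1*231) = -((½)*(⅓) - 231) = -(⅙ - 231) = -1*(-1385/6) = 1385/6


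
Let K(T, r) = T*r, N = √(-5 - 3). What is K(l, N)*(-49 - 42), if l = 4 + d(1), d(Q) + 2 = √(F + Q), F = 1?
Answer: 364*I*(-1 - √2) ≈ -878.77*I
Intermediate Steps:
N = 2*I*√2 (N = √(-8) = 2*I*√2 ≈ 2.8284*I)
d(Q) = -2 + √(1 + Q)
l = 2 + √2 (l = 4 + (-2 + √(1 + 1)) = 4 + (-2 + √2) = 2 + √2 ≈ 3.4142)
K(l, N)*(-49 - 42) = ((2 + √2)*(2*I*√2))*(-49 - 42) = (2*I*√2*(2 + √2))*(-91) = -182*I*√2*(2 + √2)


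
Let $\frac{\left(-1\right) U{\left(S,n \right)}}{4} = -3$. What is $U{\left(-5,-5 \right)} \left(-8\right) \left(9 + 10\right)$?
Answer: $-1824$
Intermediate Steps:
$U{\left(S,n \right)} = 12$ ($U{\left(S,n \right)} = \left(-4\right) \left(-3\right) = 12$)
$U{\left(-5,-5 \right)} \left(-8\right) \left(9 + 10\right) = 12 \left(-8\right) \left(9 + 10\right) = \left(-96\right) 19 = -1824$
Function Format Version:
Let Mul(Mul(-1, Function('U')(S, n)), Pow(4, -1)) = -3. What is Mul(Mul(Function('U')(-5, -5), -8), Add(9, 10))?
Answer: -1824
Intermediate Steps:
Function('U')(S, n) = 12 (Function('U')(S, n) = Mul(-4, -3) = 12)
Mul(Mul(Function('U')(-5, -5), -8), Add(9, 10)) = Mul(Mul(12, -8), Add(9, 10)) = Mul(-96, 19) = -1824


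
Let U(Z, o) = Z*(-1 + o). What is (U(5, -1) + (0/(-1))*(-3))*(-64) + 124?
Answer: 764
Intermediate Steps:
(U(5, -1) + (0/(-1))*(-3))*(-64) + 124 = (5*(-1 - 1) + (0/(-1))*(-3))*(-64) + 124 = (5*(-2) + (0*(-1))*(-3))*(-64) + 124 = (-10 + 0*(-3))*(-64) + 124 = (-10 + 0)*(-64) + 124 = -10*(-64) + 124 = 640 + 124 = 764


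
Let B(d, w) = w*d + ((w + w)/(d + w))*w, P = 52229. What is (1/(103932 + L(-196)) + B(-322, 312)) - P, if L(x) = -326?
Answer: -89184977249/518030 ≈ -1.7216e+5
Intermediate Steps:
B(d, w) = d*w + 2*w**2/(d + w) (B(d, w) = d*w + ((2*w)/(d + w))*w = d*w + (2*w/(d + w))*w = d*w + 2*w**2/(d + w))
(1/(103932 + L(-196)) + B(-322, 312)) - P = (1/(103932 - 326) + 312*((-322)**2 + 2*312 - 322*312)/(-322 + 312)) - 1*52229 = (1/103606 + 312*(103684 + 624 - 100464)/(-10)) - 52229 = (1/103606 + 312*(-1/10)*3844) - 52229 = (1/103606 - 599664/5) - 52229 = -62128788379/518030 - 52229 = -89184977249/518030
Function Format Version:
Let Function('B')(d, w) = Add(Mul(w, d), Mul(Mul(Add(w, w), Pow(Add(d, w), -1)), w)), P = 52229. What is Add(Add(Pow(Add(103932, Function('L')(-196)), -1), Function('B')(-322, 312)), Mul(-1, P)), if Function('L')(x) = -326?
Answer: Rational(-89184977249, 518030) ≈ -1.7216e+5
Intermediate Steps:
Function('B')(d, w) = Add(Mul(d, w), Mul(2, Pow(w, 2), Pow(Add(d, w), -1))) (Function('B')(d, w) = Add(Mul(d, w), Mul(Mul(Mul(2, w), Pow(Add(d, w), -1)), w)) = Add(Mul(d, w), Mul(Mul(2, w, Pow(Add(d, w), -1)), w)) = Add(Mul(d, w), Mul(2, Pow(w, 2), Pow(Add(d, w), -1))))
Add(Add(Pow(Add(103932, Function('L')(-196)), -1), Function('B')(-322, 312)), Mul(-1, P)) = Add(Add(Pow(Add(103932, -326), -1), Mul(312, Pow(Add(-322, 312), -1), Add(Pow(-322, 2), Mul(2, 312), Mul(-322, 312)))), Mul(-1, 52229)) = Add(Add(Pow(103606, -1), Mul(312, Pow(-10, -1), Add(103684, 624, -100464))), -52229) = Add(Add(Rational(1, 103606), Mul(312, Rational(-1, 10), 3844)), -52229) = Add(Add(Rational(1, 103606), Rational(-599664, 5)), -52229) = Add(Rational(-62128788379, 518030), -52229) = Rational(-89184977249, 518030)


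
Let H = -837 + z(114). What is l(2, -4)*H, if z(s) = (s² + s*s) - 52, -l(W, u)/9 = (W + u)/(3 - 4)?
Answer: -451854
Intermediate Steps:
l(W, u) = 9*W + 9*u (l(W, u) = -9*(W + u)/(3 - 4) = -9*(W + u)/(-1) = -9*(W + u)*(-1) = -9*(-W - u) = 9*W + 9*u)
z(s) = -52 + 2*s² (z(s) = (s² + s²) - 52 = 2*s² - 52 = -52 + 2*s²)
H = 25103 (H = -837 + (-52 + 2*114²) = -837 + (-52 + 2*12996) = -837 + (-52 + 25992) = -837 + 25940 = 25103)
l(2, -4)*H = (9*2 + 9*(-4))*25103 = (18 - 36)*25103 = -18*25103 = -451854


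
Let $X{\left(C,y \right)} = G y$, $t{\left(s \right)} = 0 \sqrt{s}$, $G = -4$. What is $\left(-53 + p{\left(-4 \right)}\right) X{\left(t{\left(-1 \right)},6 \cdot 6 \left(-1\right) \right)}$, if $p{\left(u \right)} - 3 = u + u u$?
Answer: $-5472$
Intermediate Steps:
$t{\left(s \right)} = 0$
$X{\left(C,y \right)} = - 4 y$
$p{\left(u \right)} = 3 + u + u^{2}$ ($p{\left(u \right)} = 3 + \left(u + u u\right) = 3 + \left(u + u^{2}\right) = 3 + u + u^{2}$)
$\left(-53 + p{\left(-4 \right)}\right) X{\left(t{\left(-1 \right)},6 \cdot 6 \left(-1\right) \right)} = \left(-53 + \left(3 - 4 + \left(-4\right)^{2}\right)\right) \left(- 4 \cdot 6 \cdot 6 \left(-1\right)\right) = \left(-53 + \left(3 - 4 + 16\right)\right) \left(- 4 \cdot 36 \left(-1\right)\right) = \left(-53 + 15\right) \left(\left(-4\right) \left(-36\right)\right) = \left(-38\right) 144 = -5472$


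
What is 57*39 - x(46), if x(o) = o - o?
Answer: 2223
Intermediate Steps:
x(o) = 0
57*39 - x(46) = 57*39 - 1*0 = 2223 + 0 = 2223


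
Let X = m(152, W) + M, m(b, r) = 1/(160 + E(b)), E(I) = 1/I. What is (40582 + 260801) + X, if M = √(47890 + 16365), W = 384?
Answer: 7329936095/24321 + √64255 ≈ 3.0164e+5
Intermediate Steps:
m(b, r) = 1/(160 + 1/b)
M = √64255 ≈ 253.49
X = 152/24321 + √64255 (X = 152/(1 + 160*152) + √64255 = 152/(1 + 24320) + √64255 = 152/24321 + √64255 ≈ 253.49)
(40582 + 260801) + X = (40582 + 260801) + (152/24321 + √64255) = 301383 + (152/24321 + √64255) = 7329936095/24321 + √64255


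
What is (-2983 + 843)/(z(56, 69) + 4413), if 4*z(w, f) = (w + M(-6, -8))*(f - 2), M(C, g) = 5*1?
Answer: -8560/21739 ≈ -0.39376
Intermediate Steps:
M(C, g) = 5
z(w, f) = (-2 + f)*(5 + w)/4 (z(w, f) = ((w + 5)*(f - 2))/4 = ((5 + w)*(-2 + f))/4 = ((-2 + f)*(5 + w))/4 = (-2 + f)*(5 + w)/4)
(-2983 + 843)/(z(56, 69) + 4413) = (-2983 + 843)/((-5/2 - ½*56 + (5/4)*69 + (¼)*69*56) + 4413) = -2140/((-5/2 - 28 + 345/4 + 966) + 4413) = -2140/(4087/4 + 4413) = -2140/21739/4 = -2140*4/21739 = -8560/21739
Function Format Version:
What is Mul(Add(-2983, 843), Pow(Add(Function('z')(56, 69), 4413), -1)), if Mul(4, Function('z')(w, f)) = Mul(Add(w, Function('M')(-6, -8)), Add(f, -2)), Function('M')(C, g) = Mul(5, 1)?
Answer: Rational(-8560, 21739) ≈ -0.39376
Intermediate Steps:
Function('M')(C, g) = 5
Function('z')(w, f) = Mul(Rational(1, 4), Add(-2, f), Add(5, w)) (Function('z')(w, f) = Mul(Rational(1, 4), Mul(Add(w, 5), Add(f, -2))) = Mul(Rational(1, 4), Mul(Add(5, w), Add(-2, f))) = Mul(Rational(1, 4), Mul(Add(-2, f), Add(5, w))) = Mul(Rational(1, 4), Add(-2, f), Add(5, w)))
Mul(Add(-2983, 843), Pow(Add(Function('z')(56, 69), 4413), -1)) = Mul(Add(-2983, 843), Pow(Add(Add(Rational(-5, 2), Mul(Rational(-1, 2), 56), Mul(Rational(5, 4), 69), Mul(Rational(1, 4), 69, 56)), 4413), -1)) = Mul(-2140, Pow(Add(Add(Rational(-5, 2), -28, Rational(345, 4), 966), 4413), -1)) = Mul(-2140, Pow(Add(Rational(4087, 4), 4413), -1)) = Mul(-2140, Pow(Rational(21739, 4), -1)) = Mul(-2140, Rational(4, 21739)) = Rational(-8560, 21739)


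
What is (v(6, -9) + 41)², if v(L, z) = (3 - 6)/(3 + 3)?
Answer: 6561/4 ≈ 1640.3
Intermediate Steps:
v(L, z) = -½ (v(L, z) = -3/6 = -3*⅙ = -½)
(v(6, -9) + 41)² = (-½ + 41)² = (81/2)² = 6561/4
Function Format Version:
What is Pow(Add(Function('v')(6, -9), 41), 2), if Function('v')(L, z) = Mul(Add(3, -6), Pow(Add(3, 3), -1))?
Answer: Rational(6561, 4) ≈ 1640.3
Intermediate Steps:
Function('v')(L, z) = Rational(-1, 2) (Function('v')(L, z) = Mul(-3, Pow(6, -1)) = Mul(-3, Rational(1, 6)) = Rational(-1, 2))
Pow(Add(Function('v')(6, -9), 41), 2) = Pow(Add(Rational(-1, 2), 41), 2) = Pow(Rational(81, 2), 2) = Rational(6561, 4)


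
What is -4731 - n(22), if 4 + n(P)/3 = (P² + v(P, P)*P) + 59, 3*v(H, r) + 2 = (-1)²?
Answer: -6326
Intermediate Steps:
v(H, r) = -⅓ (v(H, r) = -⅔ + (⅓)*(-1)² = -⅔ + (⅓)*1 = -⅔ + ⅓ = -⅓)
n(P) = 165 - P + 3*P² (n(P) = -12 + 3*((P² - P/3) + 59) = -12 + 3*(59 + P² - P/3) = -12 + (177 - P + 3*P²) = 165 - P + 3*P²)
-4731 - n(22) = -4731 - (165 - 1*22 + 3*22²) = -4731 - (165 - 22 + 3*484) = -4731 - (165 - 22 + 1452) = -4731 - 1*1595 = -4731 - 1595 = -6326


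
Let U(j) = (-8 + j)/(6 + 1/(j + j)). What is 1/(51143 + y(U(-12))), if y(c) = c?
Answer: 143/7312969 ≈ 1.9554e-5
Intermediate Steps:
U(j) = (-8 + j)/(6 + 1/(2*j))
1/(51143 + y(U(-12))) = 1/(51143 + 2*(-12)*(-8 - 12)/(1 + 12*(-12))) = 1/(51143 + 2*(-12)*(-20)/(1 - 144)) = 1/(51143 + 2*(-12)*(-20)/(-143)) = 1/(51143 + 2*(-12)*(-1/143)*(-20)) = 1/(51143 - 480/143) = 1/(7312969/143) = 143/7312969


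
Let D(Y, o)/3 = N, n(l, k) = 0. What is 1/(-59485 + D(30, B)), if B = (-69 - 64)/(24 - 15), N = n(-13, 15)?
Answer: -1/59485 ≈ -1.6811e-5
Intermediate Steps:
N = 0
B = -133/9 ≈ -14.778
D(Y, o) = 0 (D(Y, o) = 3*0 = 0)
1/(-59485 + D(30, B)) = 1/(-59485 + 0) = 1/(-59485) = -1/59485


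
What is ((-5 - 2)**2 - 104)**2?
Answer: 3025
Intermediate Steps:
((-5 - 2)**2 - 104)**2 = ((-7)**2 - 104)**2 = (49 - 104)**2 = (-55)**2 = 3025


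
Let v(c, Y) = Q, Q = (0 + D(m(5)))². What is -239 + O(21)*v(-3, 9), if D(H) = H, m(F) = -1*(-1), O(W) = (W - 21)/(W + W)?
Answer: -239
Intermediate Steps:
O(W) = (-21 + W)/(2*W) (O(W) = (-21 + W)/((2*W)) = (-21 + W)*(1/(2*W)) = (-21 + W)/(2*W))
m(F) = 1
Q = 1 (Q = (0 + 1)² = 1² = 1)
v(c, Y) = 1
-239 + O(21)*v(-3, 9) = -239 + ((½)*(-21 + 21)/21)*1 = -239 + ((½)*(1/21)*0)*1 = -239 + 0*1 = -239 + 0 = -239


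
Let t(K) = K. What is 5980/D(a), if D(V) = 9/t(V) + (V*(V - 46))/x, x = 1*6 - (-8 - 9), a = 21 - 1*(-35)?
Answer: 7702240/31567 ≈ 244.00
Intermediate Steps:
a = 56 (a = 21 + 35 = 56)
x = 23 (x = 6 - 1*(-17) = 6 + 17 = 23)
D(V) = 9/V + V*(-46 + V)/23 (D(V) = 9/V + (V*(V - 46))/23 = 9/V + (V*(-46 + V))*(1/23) = 9/V + V*(-46 + V)/23)
5980/D(a) = 5980/(((1/23)*(207 + 56²*(-46 + 56))/56)) = 5980/(((1/23)*(1/56)*(207 + 3136*10))) = 5980/(((1/23)*(1/56)*(207 + 31360))) = 5980/(((1/23)*(1/56)*31567)) = 5980/(31567/1288) = 5980*(1288/31567) = 7702240/31567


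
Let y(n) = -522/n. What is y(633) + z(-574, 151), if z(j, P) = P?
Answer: 31687/211 ≈ 150.18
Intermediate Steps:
y(633) + z(-574, 151) = -522/633 + 151 = -522*1/633 + 151 = -174/211 + 151 = 31687/211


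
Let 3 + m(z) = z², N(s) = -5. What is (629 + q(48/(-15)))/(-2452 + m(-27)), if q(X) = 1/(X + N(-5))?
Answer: -12892/35383 ≈ -0.36436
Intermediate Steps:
m(z) = -3 + z²
q(X) = 1/(-5 + X) (q(X) = 1/(X - 5) = 1/(-5 + X))
(629 + q(48/(-15)))/(-2452 + m(-27)) = (629 + 1/(-5 + 48/(-15)))/(-2452 + (-3 + (-27)²)) = (629 + 1/(-5 + 48*(-1/15)))/(-2452 + (-3 + 729)) = (629 + 1/(-5 - 16/5))/(-2452 + 726) = (629 + 1/(-41/5))/(-1726) = (629 - 5/41)*(-1/1726) = (25784/41)*(-1/1726) = -12892/35383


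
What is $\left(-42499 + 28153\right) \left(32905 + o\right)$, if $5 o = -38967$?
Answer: $- \frac{1801255068}{5} \approx -3.6025 \cdot 10^{8}$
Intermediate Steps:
$o = - \frac{38967}{5}$ ($o = \frac{1}{5} \left(-38967\right) = - \frac{38967}{5} \approx -7793.4$)
$\left(-42499 + 28153\right) \left(32905 + o\right) = \left(-42499 + 28153\right) \left(32905 - \frac{38967}{5}\right) = \left(-14346\right) \frac{125558}{5} = - \frac{1801255068}{5}$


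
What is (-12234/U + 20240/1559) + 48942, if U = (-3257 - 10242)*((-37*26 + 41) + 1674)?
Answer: 258593941625284/5282280191 ≈ 48955.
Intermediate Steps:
U = -10164747 (U = -13499*((-962 + 41) + 1674) = -13499*(-921 + 1674) = -13499*753 = -10164747)
(-12234/U + 20240/1559) + 48942 = (-12234/(-10164747) + 20240/1559) + 48942 = (-12234*(-1/10164747) + 20240*(1/1559)) + 48942 = (4078/3388249 + 20240/1559) + 48942 = 68584517362/5282280191 + 48942 = 258593941625284/5282280191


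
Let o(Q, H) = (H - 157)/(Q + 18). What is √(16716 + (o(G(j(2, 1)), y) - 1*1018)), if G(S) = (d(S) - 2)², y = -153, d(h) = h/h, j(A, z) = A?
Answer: 4*√353818/19 ≈ 125.23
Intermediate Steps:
d(h) = 1
G(S) = 1 (G(S) = (1 - 2)² = (-1)² = 1)
o(Q, H) = (-157 + H)/(18 + Q)
√(16716 + (o(G(j(2, 1)), y) - 1*1018)) = √(16716 + ((-157 - 153)/(18 + 1) - 1*1018)) = √(16716 + (-310/19 - 1018)) = √(16716 - 19652/19) = √(297952/19) = 4*√353818/19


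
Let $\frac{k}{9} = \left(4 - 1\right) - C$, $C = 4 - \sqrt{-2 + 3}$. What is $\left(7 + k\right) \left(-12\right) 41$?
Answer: $-3444$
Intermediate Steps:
$C = 3$ ($C = 4 - \sqrt{1} = 4 - 1 = 3$)
$k = 0$ ($k = 9 \left(\left(4 - 1\right) - 3\right) = 9 \left(3 - 3\right) = 9 \cdot 0 = 0$)
$\left(7 + k\right) \left(-12\right) 41 = \left(7 + 0\right) \left(-12\right) 41 = 7 \left(-12\right) 41 = \left(-84\right) 41 = -3444$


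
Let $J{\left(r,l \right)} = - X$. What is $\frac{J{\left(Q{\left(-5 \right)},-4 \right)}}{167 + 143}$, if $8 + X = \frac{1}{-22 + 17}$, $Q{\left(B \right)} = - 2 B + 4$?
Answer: $\frac{41}{1550} \approx 0.026452$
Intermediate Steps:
$Q{\left(B \right)} = 4 - 2 B$
$X = - \frac{41}{5}$ ($X = -8 + \frac{1}{-22 + 17} = -8 + \frac{1}{-5} = -8 - \frac{1}{5} = - \frac{41}{5} \approx -8.2$)
$J{\left(r,l \right)} = \frac{41}{5}$ ($J{\left(r,l \right)} = \left(-1\right) \left(- \frac{41}{5}\right) = \frac{41}{5}$)
$\frac{J{\left(Q{\left(-5 \right)},-4 \right)}}{167 + 143} = \frac{41}{5 \left(167 + 143\right)} = \frac{41}{5 \cdot 310} = \frac{41}{5} \cdot \frac{1}{310} = \frac{41}{1550}$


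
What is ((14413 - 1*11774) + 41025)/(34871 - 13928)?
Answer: 43664/20943 ≈ 2.0849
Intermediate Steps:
((14413 - 1*11774) + 41025)/(34871 - 13928) = ((14413 - 11774) + 41025)/20943 = (2639 + 41025)*(1/20943) = 43664*(1/20943) = 43664/20943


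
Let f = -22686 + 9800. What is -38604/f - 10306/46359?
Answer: 48730580/17570061 ≈ 2.7735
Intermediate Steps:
f = -12886
-38604/f - 10306/46359 = -38604/(-12886) - 10306/46359 = -38604*(-1/12886) - 10306*1/46359 = 19302/6443 - 10306/46359 = 48730580/17570061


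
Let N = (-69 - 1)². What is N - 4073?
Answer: 827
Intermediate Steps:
N = 4900 (N = (-70)² = 4900)
N - 4073 = 4900 - 4073 = 827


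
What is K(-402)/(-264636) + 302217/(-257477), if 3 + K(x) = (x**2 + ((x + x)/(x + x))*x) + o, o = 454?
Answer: -121599427493/68137683372 ≈ -1.7846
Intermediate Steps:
K(x) = 451 + x + x**2 (K(x) = -3 + ((x**2 + ((x + x)/(x + x))*x) + 454) = -3 + ((x**2 + ((2*x)/((2*x)))*x) + 454) = -3 + ((x**2 + ((2*x)*(1/(2*x)))*x) + 454) = -3 + ((x**2 + 1*x) + 454) = -3 + ((x**2 + x) + 454) = -3 + ((x + x**2) + 454) = -3 + (454 + x + x**2) = 451 + x + x**2)
K(-402)/(-264636) + 302217/(-257477) = (451 - 402 + (-402)**2)/(-264636) + 302217/(-257477) = (451 - 402 + 161604)*(-1/264636) + 302217*(-1/257477) = 161653*(-1/264636) - 302217/257477 = -161653/264636 - 302217/257477 = -121599427493/68137683372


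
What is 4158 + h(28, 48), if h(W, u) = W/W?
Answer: 4159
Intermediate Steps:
h(W, u) = 1
4158 + h(28, 48) = 4158 + 1 = 4159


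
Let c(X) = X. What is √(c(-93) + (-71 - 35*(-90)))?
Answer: √2986 ≈ 54.644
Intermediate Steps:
√(c(-93) + (-71 - 35*(-90))) = √(-93 + (-71 - 35*(-90))) = √(-93 + (-71 + 3150)) = √(-93 + 3079) = √2986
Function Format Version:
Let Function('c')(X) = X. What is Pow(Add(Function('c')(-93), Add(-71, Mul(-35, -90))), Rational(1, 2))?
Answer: Pow(2986, Rational(1, 2)) ≈ 54.644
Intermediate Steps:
Pow(Add(Function('c')(-93), Add(-71, Mul(-35, -90))), Rational(1, 2)) = Pow(Add(-93, Add(-71, Mul(-35, -90))), Rational(1, 2)) = Pow(Add(-93, Add(-71, 3150)), Rational(1, 2)) = Pow(Add(-93, 3079), Rational(1, 2)) = Pow(2986, Rational(1, 2))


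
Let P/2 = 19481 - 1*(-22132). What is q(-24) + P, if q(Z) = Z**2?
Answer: 83802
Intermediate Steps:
P = 83226 (P = 2*(19481 - 1*(-22132)) = 2*(19481 + 22132) = 2*41613 = 83226)
q(-24) + P = (-24)**2 + 83226 = 576 + 83226 = 83802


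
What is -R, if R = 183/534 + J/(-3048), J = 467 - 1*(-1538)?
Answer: 85481/271272 ≈ 0.31511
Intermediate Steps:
J = 2005 (J = 467 + 1538 = 2005)
R = -85481/271272 (R = 183/534 + 2005/(-3048) = 183*(1/534) + 2005*(-1/3048) = 61/178 - 2005/3048 = -85481/271272 ≈ -0.31511)
-R = -1*(-85481/271272) = 85481/271272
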